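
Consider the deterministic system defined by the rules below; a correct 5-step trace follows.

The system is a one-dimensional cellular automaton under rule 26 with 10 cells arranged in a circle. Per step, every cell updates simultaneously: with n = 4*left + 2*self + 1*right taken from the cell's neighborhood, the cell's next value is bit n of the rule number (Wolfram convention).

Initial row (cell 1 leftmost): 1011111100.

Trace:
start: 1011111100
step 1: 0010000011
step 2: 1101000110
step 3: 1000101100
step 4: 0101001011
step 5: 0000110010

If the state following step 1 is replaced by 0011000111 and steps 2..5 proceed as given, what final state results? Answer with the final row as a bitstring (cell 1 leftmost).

state after step 1 := 0011000111
step 2: 1110101100
step 3: 1000001011
step 4: 0100010010
step 5: 1010101101

1010101101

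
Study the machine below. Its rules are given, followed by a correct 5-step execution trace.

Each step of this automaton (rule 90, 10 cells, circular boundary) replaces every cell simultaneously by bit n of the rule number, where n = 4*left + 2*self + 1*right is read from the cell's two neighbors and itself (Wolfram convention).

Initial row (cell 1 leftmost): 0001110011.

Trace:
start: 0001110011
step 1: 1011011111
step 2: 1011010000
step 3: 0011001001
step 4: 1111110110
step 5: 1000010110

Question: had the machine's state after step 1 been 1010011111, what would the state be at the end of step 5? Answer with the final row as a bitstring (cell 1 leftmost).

state after step 1 := 1010011111
step 2: 1001110000
step 3: 0111011001
step 4: 0101011110
step 5: 1000010011

1000010011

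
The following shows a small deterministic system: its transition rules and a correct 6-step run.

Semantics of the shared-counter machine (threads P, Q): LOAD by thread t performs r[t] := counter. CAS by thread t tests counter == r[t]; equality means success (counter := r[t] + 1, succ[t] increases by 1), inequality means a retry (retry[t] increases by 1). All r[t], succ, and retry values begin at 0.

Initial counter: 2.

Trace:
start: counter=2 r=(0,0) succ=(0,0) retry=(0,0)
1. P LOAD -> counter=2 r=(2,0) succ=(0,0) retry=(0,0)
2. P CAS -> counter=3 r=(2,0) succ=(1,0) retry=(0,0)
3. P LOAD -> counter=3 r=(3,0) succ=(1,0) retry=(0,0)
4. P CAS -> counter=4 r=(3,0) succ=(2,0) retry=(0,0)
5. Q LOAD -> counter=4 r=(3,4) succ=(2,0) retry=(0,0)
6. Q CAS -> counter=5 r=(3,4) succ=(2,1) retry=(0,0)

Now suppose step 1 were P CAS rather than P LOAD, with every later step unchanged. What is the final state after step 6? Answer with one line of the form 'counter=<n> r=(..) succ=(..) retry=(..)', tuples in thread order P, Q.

counter=4 r=(2,3) succ=(1,1) retry=(2,0)

(re-executing from step 1 with the substitution; state before step 1: counter=2 r=(0,0) succ=(0,0) retry=(0,0))
1. P CAS -> counter=2 r=(0,0) succ=(0,0) retry=(1,0)
2. P CAS -> counter=2 r=(0,0) succ=(0,0) retry=(2,0)
3. P LOAD -> counter=2 r=(2,0) succ=(0,0) retry=(2,0)
4. P CAS -> counter=3 r=(2,0) succ=(1,0) retry=(2,0)
5. Q LOAD -> counter=3 r=(2,3) succ=(1,0) retry=(2,0)
6. Q CAS -> counter=4 r=(2,3) succ=(1,1) retry=(2,0)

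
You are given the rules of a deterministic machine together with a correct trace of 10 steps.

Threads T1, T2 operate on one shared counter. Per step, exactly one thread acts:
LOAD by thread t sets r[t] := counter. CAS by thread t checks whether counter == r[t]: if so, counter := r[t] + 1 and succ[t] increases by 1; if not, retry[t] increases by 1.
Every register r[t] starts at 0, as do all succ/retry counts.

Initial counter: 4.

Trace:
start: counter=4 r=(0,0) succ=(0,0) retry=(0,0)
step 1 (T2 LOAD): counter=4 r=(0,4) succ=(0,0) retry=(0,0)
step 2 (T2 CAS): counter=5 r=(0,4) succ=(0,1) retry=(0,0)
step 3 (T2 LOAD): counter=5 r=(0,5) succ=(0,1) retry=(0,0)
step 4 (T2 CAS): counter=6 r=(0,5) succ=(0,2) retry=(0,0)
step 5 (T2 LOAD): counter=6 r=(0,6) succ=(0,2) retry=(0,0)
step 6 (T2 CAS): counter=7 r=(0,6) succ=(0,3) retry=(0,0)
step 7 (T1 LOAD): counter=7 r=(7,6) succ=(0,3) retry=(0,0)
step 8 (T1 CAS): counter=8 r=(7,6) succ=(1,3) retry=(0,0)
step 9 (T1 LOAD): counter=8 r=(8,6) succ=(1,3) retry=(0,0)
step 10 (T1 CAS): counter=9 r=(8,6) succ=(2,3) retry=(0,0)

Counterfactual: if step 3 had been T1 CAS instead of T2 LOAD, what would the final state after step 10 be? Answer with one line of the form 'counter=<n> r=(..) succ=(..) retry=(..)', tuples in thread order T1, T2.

counter=8 r=(7,5) succ=(2,2) retry=(1,1)

(re-executing from step 3 with the substitution; state before step 3: counter=5 r=(0,4) succ=(0,1) retry=(0,0))
step 3 (T1 CAS): counter=5 r=(0,4) succ=(0,1) retry=(1,0)
step 4 (T2 CAS): counter=5 r=(0,4) succ=(0,1) retry=(1,1)
step 5 (T2 LOAD): counter=5 r=(0,5) succ=(0,1) retry=(1,1)
step 6 (T2 CAS): counter=6 r=(0,5) succ=(0,2) retry=(1,1)
step 7 (T1 LOAD): counter=6 r=(6,5) succ=(0,2) retry=(1,1)
step 8 (T1 CAS): counter=7 r=(6,5) succ=(1,2) retry=(1,1)
step 9 (T1 LOAD): counter=7 r=(7,5) succ=(1,2) retry=(1,1)
step 10 (T1 CAS): counter=8 r=(7,5) succ=(2,2) retry=(1,1)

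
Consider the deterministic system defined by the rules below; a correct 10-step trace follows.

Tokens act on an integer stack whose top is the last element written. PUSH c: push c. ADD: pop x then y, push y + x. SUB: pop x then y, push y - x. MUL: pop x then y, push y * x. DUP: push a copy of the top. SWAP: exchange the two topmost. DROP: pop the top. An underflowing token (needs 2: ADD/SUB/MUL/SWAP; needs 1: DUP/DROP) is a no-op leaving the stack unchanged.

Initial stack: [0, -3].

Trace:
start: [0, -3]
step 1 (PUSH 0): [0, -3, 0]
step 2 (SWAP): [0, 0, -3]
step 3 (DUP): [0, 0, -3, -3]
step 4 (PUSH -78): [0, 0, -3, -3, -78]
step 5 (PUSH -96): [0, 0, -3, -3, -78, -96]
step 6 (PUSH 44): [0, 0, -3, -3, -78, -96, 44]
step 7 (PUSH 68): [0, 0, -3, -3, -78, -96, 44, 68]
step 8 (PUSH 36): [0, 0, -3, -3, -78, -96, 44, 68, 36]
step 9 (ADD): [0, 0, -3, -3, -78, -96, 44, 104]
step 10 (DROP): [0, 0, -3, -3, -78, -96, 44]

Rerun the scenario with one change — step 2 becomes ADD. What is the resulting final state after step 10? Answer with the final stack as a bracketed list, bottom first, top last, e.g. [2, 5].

[0, -3, -3, -78, -96, 44]

(re-executing from step 2 with the substitution; state before step 2: [0, -3, 0])
step 2 (ADD): [0, -3]
step 3 (DUP): [0, -3, -3]
step 4 (PUSH -78): [0, -3, -3, -78]
step 5 (PUSH -96): [0, -3, -3, -78, -96]
step 6 (PUSH 44): [0, -3, -3, -78, -96, 44]
step 7 (PUSH 68): [0, -3, -3, -78, -96, 44, 68]
step 8 (PUSH 36): [0, -3, -3, -78, -96, 44, 68, 36]
step 9 (ADD): [0, -3, -3, -78, -96, 44, 104]
step 10 (DROP): [0, -3, -3, -78, -96, 44]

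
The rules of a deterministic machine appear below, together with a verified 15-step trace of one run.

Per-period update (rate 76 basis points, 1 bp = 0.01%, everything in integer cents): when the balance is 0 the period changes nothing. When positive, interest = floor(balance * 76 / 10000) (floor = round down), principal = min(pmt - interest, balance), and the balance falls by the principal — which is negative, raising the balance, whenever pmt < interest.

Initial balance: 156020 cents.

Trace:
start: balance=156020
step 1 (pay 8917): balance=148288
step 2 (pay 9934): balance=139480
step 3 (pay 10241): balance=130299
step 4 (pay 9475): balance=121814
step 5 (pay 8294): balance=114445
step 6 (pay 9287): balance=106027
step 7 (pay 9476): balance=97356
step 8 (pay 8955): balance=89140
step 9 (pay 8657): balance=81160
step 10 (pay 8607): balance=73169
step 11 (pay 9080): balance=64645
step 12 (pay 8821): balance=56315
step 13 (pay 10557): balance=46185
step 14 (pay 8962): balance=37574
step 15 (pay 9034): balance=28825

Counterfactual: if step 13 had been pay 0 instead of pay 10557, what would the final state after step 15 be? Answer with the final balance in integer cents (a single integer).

(re-executing from step 13 with the substitution; state before step 13: balance=56315)
step 13 (pay 0): balance=56742
step 14 (pay 8962): balance=48211
step 15 (pay 9034): balance=39543

39543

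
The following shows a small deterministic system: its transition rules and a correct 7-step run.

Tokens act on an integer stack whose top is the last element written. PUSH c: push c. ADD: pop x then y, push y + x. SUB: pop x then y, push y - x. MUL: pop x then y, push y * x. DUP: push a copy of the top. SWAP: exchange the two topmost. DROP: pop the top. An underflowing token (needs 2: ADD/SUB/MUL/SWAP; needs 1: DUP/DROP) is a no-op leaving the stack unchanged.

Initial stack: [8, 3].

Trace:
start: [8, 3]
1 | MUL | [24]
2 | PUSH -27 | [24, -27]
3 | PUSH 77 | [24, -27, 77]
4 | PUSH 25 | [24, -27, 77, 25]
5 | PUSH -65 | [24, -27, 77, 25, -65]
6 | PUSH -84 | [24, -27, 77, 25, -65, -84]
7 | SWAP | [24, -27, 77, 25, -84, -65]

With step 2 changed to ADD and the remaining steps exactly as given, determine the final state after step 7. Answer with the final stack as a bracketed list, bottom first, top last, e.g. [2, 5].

(re-executing from step 2 with the substitution; state before step 2: [24])
2 | ADD | [24]
3 | PUSH 77 | [24, 77]
4 | PUSH 25 | [24, 77, 25]
5 | PUSH -65 | [24, 77, 25, -65]
6 | PUSH -84 | [24, 77, 25, -65, -84]
7 | SWAP | [24, 77, 25, -84, -65]

[24, 77, 25, -84, -65]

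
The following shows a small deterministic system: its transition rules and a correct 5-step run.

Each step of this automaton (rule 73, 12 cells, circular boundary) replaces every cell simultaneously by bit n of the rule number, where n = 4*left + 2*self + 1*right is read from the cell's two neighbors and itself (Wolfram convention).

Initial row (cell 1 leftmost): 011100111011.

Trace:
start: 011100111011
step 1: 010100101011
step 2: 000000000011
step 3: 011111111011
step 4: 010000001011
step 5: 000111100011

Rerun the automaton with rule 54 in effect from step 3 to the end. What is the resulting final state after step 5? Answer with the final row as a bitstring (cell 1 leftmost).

001000010000

(re-executing steps 3..5 under rule 54; state before step 3: 000000000011)
step 3: 100000000100
step 4: 110000001111
step 5: 001000010000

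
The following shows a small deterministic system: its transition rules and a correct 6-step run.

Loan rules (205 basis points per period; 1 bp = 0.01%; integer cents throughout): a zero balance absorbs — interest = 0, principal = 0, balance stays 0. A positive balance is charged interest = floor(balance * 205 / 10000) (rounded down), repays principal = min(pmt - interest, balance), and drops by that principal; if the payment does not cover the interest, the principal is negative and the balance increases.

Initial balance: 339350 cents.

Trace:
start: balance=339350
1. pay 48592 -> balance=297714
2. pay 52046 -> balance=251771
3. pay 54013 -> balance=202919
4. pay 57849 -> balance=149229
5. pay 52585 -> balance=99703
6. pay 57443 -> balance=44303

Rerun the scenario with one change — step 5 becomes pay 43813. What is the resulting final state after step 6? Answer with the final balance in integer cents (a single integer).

53255

(re-executing from step 5 with the substitution; state before step 5: balance=149229)
5. pay 43813 -> balance=108475
6. pay 57443 -> balance=53255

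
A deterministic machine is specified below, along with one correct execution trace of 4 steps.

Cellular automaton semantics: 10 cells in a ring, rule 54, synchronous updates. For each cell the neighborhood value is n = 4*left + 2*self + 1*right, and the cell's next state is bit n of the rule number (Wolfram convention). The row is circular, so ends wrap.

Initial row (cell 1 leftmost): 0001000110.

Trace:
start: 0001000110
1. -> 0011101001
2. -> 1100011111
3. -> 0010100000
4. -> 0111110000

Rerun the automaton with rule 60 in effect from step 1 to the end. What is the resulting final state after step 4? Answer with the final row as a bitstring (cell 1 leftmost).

0111000010

(re-executing steps 1..4 under rule 60; state before step 1: 0001000110)
1. -> 0001100101
2. -> 1001010111
3. -> 0101111100
4. -> 0111000010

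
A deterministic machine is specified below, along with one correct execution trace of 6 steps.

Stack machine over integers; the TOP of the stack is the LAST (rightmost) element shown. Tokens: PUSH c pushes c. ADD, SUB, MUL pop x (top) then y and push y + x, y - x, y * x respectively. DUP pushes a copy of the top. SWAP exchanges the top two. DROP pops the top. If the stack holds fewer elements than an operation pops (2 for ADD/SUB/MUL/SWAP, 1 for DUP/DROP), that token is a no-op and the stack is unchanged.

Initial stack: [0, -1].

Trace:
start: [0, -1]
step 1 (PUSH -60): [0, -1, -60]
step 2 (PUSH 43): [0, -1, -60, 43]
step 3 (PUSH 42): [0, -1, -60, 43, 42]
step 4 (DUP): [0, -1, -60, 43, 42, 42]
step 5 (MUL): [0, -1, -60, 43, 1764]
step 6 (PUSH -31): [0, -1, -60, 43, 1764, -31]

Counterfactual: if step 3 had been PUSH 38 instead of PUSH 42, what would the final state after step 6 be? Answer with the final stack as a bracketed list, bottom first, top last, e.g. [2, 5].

(re-executing from step 3 with the substitution; state before step 3: [0, -1, -60, 43])
step 3 (PUSH 38): [0, -1, -60, 43, 38]
step 4 (DUP): [0, -1, -60, 43, 38, 38]
step 5 (MUL): [0, -1, -60, 43, 1444]
step 6 (PUSH -31): [0, -1, -60, 43, 1444, -31]

[0, -1, -60, 43, 1444, -31]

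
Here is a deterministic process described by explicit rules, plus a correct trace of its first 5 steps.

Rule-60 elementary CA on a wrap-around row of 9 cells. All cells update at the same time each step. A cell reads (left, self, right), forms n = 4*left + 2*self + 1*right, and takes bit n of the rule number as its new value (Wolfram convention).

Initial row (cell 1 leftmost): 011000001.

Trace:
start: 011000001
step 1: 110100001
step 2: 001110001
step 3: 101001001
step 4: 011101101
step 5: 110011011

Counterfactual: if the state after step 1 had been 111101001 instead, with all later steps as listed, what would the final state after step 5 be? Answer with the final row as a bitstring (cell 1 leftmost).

state after step 1 := 111101001
step 2: 000011101
step 3: 100010011
step 4: 010011010
step 5: 011010111

011010111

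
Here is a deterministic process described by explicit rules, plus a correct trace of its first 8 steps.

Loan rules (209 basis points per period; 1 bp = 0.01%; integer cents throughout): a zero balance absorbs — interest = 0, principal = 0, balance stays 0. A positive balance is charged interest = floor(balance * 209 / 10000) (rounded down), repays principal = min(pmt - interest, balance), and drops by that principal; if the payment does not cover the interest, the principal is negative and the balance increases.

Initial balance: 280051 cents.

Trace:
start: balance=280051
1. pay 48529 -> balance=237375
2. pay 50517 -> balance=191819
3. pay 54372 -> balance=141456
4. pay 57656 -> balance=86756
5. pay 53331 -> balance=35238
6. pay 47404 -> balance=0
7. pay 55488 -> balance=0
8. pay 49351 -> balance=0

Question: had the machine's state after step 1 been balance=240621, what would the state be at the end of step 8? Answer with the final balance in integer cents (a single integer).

state after step 1 := balance=240621
2. pay 50517 -> balance=195132
3. pay 54372 -> balance=144838
4. pay 57656 -> balance=90209
5. pay 53331 -> balance=38763
6. pay 47404 -> balance=0
7. pay 55488 -> balance=0
8. pay 49351 -> balance=0

0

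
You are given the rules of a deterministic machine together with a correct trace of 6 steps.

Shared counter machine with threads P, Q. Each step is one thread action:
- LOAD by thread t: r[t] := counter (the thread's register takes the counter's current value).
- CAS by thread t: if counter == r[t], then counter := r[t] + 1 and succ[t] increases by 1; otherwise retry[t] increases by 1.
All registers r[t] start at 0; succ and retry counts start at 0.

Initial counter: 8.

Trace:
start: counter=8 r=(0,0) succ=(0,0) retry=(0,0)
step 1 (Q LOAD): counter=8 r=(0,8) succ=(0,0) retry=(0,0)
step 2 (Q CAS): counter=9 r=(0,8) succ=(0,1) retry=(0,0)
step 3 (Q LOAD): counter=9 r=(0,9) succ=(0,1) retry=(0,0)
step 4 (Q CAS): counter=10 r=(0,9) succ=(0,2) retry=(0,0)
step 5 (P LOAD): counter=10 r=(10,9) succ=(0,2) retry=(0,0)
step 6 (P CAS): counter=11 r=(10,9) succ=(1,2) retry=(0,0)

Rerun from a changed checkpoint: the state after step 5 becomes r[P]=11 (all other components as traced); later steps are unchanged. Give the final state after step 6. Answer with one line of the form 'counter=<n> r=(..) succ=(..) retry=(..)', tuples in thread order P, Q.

counter=10 r=(11,9) succ=(0,2) retry=(1,0)

state after step 5 := counter=10 r=(11,9) succ=(0,2) retry=(0,0)
step 6 (P CAS): counter=10 r=(11,9) succ=(0,2) retry=(1,0)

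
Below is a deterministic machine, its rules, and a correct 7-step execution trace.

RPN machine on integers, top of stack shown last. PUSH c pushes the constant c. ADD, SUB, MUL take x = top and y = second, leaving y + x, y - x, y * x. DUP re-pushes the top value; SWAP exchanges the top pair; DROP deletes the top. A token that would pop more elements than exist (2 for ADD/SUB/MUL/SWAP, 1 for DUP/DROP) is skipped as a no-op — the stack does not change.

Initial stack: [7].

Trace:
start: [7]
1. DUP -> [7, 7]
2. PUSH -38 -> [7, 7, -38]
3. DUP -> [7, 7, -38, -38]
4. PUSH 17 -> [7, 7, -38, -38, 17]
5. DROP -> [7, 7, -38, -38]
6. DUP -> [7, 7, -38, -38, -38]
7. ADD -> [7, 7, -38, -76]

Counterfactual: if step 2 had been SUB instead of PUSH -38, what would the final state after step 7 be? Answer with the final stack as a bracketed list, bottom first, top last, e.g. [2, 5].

[0, 0]

(re-executing from step 2 with the substitution; state before step 2: [7, 7])
2. SUB -> [0]
3. DUP -> [0, 0]
4. PUSH 17 -> [0, 0, 17]
5. DROP -> [0, 0]
6. DUP -> [0, 0, 0]
7. ADD -> [0, 0]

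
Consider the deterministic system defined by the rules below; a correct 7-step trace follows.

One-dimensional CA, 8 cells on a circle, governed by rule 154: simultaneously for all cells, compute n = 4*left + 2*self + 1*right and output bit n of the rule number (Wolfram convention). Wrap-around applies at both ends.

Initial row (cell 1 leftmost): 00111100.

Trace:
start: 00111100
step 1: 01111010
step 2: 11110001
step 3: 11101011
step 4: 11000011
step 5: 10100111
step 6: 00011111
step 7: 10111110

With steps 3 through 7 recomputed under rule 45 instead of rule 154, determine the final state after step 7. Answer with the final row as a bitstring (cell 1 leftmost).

10101010

(re-executing steps 3..7 under rule 45; state before step 3: 11110001)
step 3: 00000101
step 4: 01110111
step 5: 11001100
step 6: 10001000
step 7: 10101010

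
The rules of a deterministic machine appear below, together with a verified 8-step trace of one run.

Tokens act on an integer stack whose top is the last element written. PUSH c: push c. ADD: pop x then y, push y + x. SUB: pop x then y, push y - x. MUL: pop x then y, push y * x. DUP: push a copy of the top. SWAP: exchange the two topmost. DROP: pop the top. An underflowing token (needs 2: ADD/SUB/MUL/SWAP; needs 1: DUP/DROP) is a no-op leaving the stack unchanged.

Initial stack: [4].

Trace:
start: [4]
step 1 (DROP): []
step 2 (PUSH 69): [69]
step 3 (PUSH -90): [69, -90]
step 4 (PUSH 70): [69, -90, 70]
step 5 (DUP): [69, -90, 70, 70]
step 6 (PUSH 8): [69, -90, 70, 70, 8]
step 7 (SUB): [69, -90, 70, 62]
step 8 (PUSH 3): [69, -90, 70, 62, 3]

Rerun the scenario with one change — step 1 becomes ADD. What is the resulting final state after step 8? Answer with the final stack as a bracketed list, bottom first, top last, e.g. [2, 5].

(re-executing from step 1 with the substitution; state before step 1: [4])
step 1 (ADD): [4]
step 2 (PUSH 69): [4, 69]
step 3 (PUSH -90): [4, 69, -90]
step 4 (PUSH 70): [4, 69, -90, 70]
step 5 (DUP): [4, 69, -90, 70, 70]
step 6 (PUSH 8): [4, 69, -90, 70, 70, 8]
step 7 (SUB): [4, 69, -90, 70, 62]
step 8 (PUSH 3): [4, 69, -90, 70, 62, 3]

[4, 69, -90, 70, 62, 3]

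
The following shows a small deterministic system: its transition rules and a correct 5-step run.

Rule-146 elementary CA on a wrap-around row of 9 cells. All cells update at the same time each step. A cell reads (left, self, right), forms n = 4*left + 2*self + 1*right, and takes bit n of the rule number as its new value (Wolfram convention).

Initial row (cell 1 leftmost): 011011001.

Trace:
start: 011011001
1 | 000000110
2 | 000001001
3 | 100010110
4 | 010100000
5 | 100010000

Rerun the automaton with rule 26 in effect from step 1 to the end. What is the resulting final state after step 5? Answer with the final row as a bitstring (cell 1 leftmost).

101100100

(re-executing steps 1..5 under rule 26; state before step 1: 011011001)
1 | 010010110
2 | 101100101
3 | 001011001
4 | 110010110
5 | 101100100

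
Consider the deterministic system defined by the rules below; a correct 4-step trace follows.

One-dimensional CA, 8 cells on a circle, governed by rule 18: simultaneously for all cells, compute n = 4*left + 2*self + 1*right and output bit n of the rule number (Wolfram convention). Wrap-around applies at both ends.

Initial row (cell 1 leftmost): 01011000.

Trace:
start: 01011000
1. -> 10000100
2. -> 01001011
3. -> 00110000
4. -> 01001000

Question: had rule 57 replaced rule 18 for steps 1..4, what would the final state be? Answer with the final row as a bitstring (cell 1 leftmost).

(re-executing steps 1..4 under rule 57; state before step 1: 01011000)
1. -> 00110111
2. -> 10101100
3. -> 01011010
4. -> 00110101

00110101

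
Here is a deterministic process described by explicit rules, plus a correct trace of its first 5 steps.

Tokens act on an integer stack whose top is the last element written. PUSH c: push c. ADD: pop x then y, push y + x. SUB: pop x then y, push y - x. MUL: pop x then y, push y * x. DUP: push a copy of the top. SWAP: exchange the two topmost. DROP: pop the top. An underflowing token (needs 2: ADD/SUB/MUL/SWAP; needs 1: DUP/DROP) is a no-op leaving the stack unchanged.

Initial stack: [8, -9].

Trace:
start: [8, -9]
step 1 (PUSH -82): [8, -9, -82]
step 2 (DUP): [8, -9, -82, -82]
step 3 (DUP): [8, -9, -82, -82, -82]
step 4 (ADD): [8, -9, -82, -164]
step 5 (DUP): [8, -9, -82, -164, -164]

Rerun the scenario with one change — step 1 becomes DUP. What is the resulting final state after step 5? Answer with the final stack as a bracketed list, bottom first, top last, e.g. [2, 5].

(re-executing from step 1 with the substitution; state before step 1: [8, -9])
step 1 (DUP): [8, -9, -9]
step 2 (DUP): [8, -9, -9, -9]
step 3 (DUP): [8, -9, -9, -9, -9]
step 4 (ADD): [8, -9, -9, -18]
step 5 (DUP): [8, -9, -9, -18, -18]

[8, -9, -9, -18, -18]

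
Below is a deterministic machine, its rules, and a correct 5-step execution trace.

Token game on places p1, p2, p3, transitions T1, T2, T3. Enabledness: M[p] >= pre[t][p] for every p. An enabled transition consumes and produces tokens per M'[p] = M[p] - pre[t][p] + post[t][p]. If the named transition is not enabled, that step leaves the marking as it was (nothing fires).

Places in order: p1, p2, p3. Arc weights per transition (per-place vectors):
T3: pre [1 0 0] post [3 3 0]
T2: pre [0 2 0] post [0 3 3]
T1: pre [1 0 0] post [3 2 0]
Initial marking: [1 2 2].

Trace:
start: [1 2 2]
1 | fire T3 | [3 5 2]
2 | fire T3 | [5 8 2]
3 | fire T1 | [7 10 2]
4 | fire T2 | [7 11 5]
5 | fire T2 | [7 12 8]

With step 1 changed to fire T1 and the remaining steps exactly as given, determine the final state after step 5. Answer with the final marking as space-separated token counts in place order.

7 11 8

(re-executing from step 1 with the substitution; state before step 1: [1 2 2])
1 | fire T1 | [3 4 2]
2 | fire T3 | [5 7 2]
3 | fire T1 | [7 9 2]
4 | fire T2 | [7 10 5]
5 | fire T2 | [7 11 8]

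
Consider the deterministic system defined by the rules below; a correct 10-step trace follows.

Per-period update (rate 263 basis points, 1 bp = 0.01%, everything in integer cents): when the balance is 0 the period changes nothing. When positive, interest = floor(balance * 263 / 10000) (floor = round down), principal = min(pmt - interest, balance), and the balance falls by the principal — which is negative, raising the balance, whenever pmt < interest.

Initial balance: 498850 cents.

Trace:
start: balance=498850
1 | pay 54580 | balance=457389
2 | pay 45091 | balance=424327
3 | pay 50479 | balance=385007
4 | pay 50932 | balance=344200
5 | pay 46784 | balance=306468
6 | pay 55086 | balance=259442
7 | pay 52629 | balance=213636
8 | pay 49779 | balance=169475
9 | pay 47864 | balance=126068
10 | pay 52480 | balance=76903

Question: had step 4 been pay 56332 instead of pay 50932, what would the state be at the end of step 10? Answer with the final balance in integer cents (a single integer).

70592

(re-executing from step 4 with the substitution; state before step 4: balance=385007)
4 | pay 56332 | balance=338800
5 | pay 46784 | balance=300926
6 | pay 55086 | balance=253754
7 | pay 52629 | balance=207798
8 | pay 49779 | balance=163484
9 | pay 47864 | balance=119919
10 | pay 52480 | balance=70592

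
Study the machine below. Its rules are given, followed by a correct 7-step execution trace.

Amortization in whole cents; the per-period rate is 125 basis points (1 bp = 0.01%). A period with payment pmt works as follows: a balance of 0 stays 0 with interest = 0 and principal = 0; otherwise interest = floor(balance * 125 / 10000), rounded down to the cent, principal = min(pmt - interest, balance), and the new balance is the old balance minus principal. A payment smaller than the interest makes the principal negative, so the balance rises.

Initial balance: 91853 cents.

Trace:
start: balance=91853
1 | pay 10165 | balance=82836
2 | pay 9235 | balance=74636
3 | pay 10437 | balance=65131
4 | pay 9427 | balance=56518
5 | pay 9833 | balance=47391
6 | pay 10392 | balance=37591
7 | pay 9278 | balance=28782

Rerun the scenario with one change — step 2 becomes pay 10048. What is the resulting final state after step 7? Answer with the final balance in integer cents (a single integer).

(re-executing from step 2 with the substitution; state before step 2: balance=82836)
2 | pay 10048 | balance=73823
3 | pay 10437 | balance=64308
4 | pay 9427 | balance=55684
5 | pay 9833 | balance=46547
6 | pay 10392 | balance=36736
7 | pay 9278 | balance=27917

27917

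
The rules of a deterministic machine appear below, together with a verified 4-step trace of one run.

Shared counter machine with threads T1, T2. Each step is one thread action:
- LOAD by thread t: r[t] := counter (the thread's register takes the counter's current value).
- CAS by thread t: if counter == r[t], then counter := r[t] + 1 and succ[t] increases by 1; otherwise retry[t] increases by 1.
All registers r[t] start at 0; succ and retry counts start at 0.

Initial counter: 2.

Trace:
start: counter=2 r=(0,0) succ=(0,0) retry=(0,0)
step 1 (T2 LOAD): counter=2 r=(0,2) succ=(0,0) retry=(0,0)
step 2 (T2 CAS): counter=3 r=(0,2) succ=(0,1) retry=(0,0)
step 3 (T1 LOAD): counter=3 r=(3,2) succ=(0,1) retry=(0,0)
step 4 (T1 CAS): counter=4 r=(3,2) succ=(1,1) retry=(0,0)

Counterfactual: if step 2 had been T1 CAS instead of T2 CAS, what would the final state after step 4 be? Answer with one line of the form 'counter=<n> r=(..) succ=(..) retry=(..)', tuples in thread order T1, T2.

(re-executing from step 2 with the substitution; state before step 2: counter=2 r=(0,2) succ=(0,0) retry=(0,0))
step 2 (T1 CAS): counter=2 r=(0,2) succ=(0,0) retry=(1,0)
step 3 (T1 LOAD): counter=2 r=(2,2) succ=(0,0) retry=(1,0)
step 4 (T1 CAS): counter=3 r=(2,2) succ=(1,0) retry=(1,0)

counter=3 r=(2,2) succ=(1,0) retry=(1,0)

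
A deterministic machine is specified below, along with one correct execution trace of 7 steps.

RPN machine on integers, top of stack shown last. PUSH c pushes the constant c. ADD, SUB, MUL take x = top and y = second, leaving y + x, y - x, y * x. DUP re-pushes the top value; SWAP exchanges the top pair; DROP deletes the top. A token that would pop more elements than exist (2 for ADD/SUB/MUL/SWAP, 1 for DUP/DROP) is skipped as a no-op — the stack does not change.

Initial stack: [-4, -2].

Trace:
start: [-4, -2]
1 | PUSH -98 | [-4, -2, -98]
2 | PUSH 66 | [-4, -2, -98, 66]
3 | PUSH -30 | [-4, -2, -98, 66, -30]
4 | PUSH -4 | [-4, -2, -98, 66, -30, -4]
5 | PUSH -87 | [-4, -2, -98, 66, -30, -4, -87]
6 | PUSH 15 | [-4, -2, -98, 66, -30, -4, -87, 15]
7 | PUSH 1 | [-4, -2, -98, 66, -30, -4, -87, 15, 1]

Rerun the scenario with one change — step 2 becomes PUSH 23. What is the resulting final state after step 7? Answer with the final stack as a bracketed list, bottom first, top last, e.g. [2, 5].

[-4, -2, -98, 23, -30, -4, -87, 15, 1]

(re-executing from step 2 with the substitution; state before step 2: [-4, -2, -98])
2 | PUSH 23 | [-4, -2, -98, 23]
3 | PUSH -30 | [-4, -2, -98, 23, -30]
4 | PUSH -4 | [-4, -2, -98, 23, -30, -4]
5 | PUSH -87 | [-4, -2, -98, 23, -30, -4, -87]
6 | PUSH 15 | [-4, -2, -98, 23, -30, -4, -87, 15]
7 | PUSH 1 | [-4, -2, -98, 23, -30, -4, -87, 15, 1]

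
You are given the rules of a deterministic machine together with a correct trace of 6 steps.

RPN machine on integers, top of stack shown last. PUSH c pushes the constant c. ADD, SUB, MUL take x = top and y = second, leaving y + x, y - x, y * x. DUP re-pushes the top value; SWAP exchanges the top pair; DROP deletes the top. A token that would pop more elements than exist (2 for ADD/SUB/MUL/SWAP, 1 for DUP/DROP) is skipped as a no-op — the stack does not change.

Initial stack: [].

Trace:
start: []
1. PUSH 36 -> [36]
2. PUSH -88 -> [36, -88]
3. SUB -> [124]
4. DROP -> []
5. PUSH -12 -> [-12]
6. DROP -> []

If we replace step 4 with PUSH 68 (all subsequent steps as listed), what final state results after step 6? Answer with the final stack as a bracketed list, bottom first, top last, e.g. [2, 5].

[124, 68]

(re-executing from step 4 with the substitution; state before step 4: [124])
4. PUSH 68 -> [124, 68]
5. PUSH -12 -> [124, 68, -12]
6. DROP -> [124, 68]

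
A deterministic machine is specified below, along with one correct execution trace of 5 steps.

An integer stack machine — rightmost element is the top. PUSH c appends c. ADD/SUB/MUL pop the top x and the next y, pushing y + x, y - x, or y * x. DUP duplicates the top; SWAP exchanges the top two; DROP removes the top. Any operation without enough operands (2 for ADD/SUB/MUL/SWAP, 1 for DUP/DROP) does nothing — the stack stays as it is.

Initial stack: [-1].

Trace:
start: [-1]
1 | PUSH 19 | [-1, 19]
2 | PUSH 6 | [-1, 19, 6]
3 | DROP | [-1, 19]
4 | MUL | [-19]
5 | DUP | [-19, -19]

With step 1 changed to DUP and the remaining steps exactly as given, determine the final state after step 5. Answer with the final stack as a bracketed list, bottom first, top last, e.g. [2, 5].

(re-executing from step 1 with the substitution; state before step 1: [-1])
1 | DUP | [-1, -1]
2 | PUSH 6 | [-1, -1, 6]
3 | DROP | [-1, -1]
4 | MUL | [1]
5 | DUP | [1, 1]

[1, 1]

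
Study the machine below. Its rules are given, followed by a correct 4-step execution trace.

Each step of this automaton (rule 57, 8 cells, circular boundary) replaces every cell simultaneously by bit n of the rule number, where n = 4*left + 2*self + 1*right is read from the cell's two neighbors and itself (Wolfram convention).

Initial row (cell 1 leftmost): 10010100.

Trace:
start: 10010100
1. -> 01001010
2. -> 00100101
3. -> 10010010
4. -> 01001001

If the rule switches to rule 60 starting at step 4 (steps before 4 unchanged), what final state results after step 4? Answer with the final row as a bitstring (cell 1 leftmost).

(re-executing step 4 under rule 60; state before step 4: 10010010)
4. -> 11011011

11011011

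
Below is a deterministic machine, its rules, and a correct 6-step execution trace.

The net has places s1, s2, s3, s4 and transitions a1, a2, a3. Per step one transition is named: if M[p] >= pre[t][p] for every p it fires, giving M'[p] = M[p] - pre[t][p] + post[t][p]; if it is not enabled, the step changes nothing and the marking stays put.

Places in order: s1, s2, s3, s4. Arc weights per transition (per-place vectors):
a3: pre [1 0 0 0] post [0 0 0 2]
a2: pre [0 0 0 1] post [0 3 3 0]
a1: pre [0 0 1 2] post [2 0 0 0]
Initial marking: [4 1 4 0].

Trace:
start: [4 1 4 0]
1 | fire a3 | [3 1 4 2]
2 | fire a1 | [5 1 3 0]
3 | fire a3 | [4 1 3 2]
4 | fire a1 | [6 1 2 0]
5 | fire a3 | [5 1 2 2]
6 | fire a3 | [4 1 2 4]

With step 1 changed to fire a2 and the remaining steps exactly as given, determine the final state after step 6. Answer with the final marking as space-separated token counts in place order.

(re-executing from step 1 with the substitution; state before step 1: [4 1 4 0])
1 | fire a2 | [4 1 4 0]
2 | fire a1 | [4 1 4 0]
3 | fire a3 | [3 1 4 2]
4 | fire a1 | [5 1 3 0]
5 | fire a3 | [4 1 3 2]
6 | fire a3 | [3 1 3 4]

3 1 3 4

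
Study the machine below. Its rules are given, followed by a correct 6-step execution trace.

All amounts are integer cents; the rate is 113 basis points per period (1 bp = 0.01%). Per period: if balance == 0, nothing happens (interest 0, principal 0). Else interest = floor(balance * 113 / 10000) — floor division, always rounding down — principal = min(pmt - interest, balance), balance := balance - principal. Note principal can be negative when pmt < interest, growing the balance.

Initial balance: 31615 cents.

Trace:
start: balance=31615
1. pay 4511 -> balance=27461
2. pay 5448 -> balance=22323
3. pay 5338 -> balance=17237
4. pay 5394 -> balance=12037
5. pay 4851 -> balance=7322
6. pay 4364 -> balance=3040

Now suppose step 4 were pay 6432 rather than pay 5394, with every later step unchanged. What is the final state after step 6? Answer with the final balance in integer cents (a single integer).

1978

(re-executing from step 4 with the substitution; state before step 4: balance=17237)
4. pay 6432 -> balance=10999
5. pay 4851 -> balance=6272
6. pay 4364 -> balance=1978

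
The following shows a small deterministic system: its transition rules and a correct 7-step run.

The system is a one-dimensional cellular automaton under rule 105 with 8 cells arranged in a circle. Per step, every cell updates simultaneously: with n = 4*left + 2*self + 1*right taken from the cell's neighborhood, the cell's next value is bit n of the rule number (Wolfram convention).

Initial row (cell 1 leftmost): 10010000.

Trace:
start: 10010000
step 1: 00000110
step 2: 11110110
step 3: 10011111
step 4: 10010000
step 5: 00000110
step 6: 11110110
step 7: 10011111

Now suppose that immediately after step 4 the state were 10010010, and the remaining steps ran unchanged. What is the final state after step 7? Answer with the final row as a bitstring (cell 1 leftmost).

01000101

state after step 4 := 10010010
step 5: 00000001
step 6: 01111100
step 7: 01000101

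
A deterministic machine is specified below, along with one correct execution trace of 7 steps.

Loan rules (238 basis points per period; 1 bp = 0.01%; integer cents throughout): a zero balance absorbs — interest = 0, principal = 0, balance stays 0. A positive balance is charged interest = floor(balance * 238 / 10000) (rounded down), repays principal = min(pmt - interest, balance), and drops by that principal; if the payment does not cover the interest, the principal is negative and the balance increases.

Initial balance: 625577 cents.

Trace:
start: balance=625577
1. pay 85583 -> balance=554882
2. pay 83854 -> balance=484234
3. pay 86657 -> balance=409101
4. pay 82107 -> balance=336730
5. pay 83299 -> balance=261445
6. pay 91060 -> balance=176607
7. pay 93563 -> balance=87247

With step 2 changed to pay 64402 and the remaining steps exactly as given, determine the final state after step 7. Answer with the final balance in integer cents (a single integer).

(re-executing from step 2 with the substitution; state before step 2: balance=554882)
2. pay 64402 -> balance=503686
3. pay 86657 -> balance=429016
4. pay 82107 -> balance=357119
5. pay 83299 -> balance=282319
6. pay 91060 -> balance=197978
7. pay 93563 -> balance=109126

109126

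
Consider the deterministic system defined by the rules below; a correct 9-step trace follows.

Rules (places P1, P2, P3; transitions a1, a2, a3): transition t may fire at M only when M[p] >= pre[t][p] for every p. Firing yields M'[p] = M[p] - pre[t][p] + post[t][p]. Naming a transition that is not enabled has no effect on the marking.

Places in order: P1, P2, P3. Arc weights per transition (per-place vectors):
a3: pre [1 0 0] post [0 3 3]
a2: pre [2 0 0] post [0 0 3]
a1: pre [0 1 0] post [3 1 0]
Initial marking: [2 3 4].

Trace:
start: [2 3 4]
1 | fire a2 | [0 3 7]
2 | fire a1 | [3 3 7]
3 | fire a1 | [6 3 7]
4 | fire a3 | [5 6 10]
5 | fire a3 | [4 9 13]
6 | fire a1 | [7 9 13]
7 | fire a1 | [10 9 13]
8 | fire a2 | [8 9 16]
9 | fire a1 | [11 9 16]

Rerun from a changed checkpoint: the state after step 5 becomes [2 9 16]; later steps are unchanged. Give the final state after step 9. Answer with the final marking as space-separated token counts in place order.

state after step 5 := [2 9 16]
6 | fire a1 | [5 9 16]
7 | fire a1 | [8 9 16]
8 | fire a2 | [6 9 19]
9 | fire a1 | [9 9 19]

9 9 19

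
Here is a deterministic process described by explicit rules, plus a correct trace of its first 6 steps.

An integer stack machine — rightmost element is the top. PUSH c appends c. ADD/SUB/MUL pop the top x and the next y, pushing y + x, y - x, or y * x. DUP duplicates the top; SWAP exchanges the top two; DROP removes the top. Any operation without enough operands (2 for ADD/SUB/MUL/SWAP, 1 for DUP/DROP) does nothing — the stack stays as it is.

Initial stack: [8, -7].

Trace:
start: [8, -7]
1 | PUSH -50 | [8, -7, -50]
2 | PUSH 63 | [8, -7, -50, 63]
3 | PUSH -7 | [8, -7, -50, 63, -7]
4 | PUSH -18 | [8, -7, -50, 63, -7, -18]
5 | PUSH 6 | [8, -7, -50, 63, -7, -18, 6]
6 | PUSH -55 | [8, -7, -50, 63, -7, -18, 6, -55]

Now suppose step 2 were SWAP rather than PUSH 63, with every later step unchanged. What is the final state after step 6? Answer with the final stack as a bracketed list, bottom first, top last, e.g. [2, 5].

[8, -50, -7, -7, -18, 6, -55]

(re-executing from step 2 with the substitution; state before step 2: [8, -7, -50])
2 | SWAP | [8, -50, -7]
3 | PUSH -7 | [8, -50, -7, -7]
4 | PUSH -18 | [8, -50, -7, -7, -18]
5 | PUSH 6 | [8, -50, -7, -7, -18, 6]
6 | PUSH -55 | [8, -50, -7, -7, -18, 6, -55]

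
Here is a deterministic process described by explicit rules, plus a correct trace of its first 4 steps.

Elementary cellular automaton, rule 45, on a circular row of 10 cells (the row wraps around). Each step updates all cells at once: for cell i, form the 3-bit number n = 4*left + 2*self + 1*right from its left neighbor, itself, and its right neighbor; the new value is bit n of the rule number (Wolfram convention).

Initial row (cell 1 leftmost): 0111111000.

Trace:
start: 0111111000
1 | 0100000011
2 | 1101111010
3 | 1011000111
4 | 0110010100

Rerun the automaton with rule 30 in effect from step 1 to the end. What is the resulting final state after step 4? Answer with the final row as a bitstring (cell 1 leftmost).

0110010100

(re-executing steps 1..4 under rule 30; state before step 1: 0111111000)
1 | 1100000100
2 | 1010001111
3 | 0011011000
4 | 0110010100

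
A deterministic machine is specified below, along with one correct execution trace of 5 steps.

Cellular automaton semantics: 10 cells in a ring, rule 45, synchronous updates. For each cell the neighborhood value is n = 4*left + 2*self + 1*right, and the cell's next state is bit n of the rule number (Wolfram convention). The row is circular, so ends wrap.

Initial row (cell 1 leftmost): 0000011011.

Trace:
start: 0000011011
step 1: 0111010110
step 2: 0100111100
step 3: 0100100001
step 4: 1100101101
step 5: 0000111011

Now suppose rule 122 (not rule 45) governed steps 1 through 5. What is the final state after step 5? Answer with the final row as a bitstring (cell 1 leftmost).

(re-executing steps 1..5 under rule 122; state before step 1: 0000011011)
step 1: 1000111111
step 2: 1101100000
step 3: 1111110001
step 4: 0000011011
step 5: 1000111111

1000111111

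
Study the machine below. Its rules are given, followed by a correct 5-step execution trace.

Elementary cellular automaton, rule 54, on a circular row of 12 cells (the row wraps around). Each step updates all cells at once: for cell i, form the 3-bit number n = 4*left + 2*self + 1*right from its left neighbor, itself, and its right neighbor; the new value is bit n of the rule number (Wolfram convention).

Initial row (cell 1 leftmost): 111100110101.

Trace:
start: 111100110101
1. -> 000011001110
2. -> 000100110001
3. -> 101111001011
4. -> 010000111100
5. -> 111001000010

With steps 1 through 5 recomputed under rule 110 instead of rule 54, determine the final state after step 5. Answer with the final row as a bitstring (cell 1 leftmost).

001111001100

(re-executing steps 1..5 under rule 110; state before step 1: 111100110101)
1. -> 000101111111
2. -> 001111000001
3. -> 011001000011
4. -> 111011000111
5. -> 001111001100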